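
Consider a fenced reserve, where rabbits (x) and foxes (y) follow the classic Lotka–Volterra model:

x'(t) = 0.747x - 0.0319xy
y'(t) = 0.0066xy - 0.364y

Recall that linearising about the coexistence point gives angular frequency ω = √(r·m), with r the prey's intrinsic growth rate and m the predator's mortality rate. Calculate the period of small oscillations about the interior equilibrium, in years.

Here r = 0.747 and m = 0.364, so r·m = 0.272.
ω = √0.272 = 0.521 per year, hence T = 2π/ω ≈ 12 years.

T ≈ 12 years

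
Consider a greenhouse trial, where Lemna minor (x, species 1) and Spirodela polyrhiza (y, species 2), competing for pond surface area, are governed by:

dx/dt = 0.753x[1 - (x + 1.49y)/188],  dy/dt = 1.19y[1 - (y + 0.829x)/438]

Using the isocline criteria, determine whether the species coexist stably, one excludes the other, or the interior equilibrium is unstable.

species 2 excludes species 1

Compare the nullcline intercepts: K1/α12 = 188/1.49 = 126 < K2 = 438; K2/α21 = 438/0.829 = 528 > K1 = 188.
Since the inequalities point opposite ways, species 2 can invade but species 1 cannot.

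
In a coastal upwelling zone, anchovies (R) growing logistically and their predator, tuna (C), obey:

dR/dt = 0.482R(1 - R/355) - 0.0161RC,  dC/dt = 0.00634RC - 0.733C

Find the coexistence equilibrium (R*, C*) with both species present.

From dC/dt = 0 with C > 0: 0.00634R* = 0.733, so R* = 116.
Substitute into dR/dt = 0: 0.482(1 - 116/355) = 0.0161C*.
The bracket is 0.674, giving C* = 0.325/0.0161 = 20.2.

R* ≈ 116, C* ≈ 20.2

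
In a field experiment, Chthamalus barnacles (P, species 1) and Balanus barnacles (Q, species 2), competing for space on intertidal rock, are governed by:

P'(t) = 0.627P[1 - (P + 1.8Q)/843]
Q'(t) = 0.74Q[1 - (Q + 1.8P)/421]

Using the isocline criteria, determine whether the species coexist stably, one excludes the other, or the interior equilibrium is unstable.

Compare the nullcline intercepts: K1/α12 = 843/1.8 = 468 > K2 = 421; K2/α21 = 421/1.8 = 234 < K1 = 843.
Since the inequalities point opposite ways, species 1 can invade but species 2 cannot.

species 1 excludes species 2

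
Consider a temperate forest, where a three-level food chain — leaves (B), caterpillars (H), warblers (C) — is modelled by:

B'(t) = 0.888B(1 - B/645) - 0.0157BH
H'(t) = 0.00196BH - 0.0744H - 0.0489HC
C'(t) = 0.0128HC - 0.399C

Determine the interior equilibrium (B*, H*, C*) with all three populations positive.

B* ≈ 290, H* ≈ 31.2, C* ≈ 10.1

From dC/dt = 0: 0.0128H* = 0.399, so H* = 31.2.
From dB/dt = 0: 0.888(1 - B*/645) = 0.0157·31.2, giving B* = 645·(1 - 0.551) = 290.
From dH/dt = 0: 0.00196·290 - 0.0744 = 0.0489C*, so C* = 0.493/0.0489 = 10.1.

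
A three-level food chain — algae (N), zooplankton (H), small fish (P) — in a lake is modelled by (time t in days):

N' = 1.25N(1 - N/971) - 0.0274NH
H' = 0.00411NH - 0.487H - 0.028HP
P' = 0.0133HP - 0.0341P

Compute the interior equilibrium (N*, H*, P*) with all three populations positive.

From dP/dt = 0: 0.0133H* = 0.0341, so H* = 2.56.
From dN/dt = 0: 1.25(1 - N*/971) = 0.0274·2.56, giving N* = 971·(1 - 0.0562) = 916.
From dH/dt = 0: 0.00411·916 - 0.487 = 0.028P*, so P* = 3.28/0.028 = 117.

N* ≈ 916, H* ≈ 2.56, P* ≈ 117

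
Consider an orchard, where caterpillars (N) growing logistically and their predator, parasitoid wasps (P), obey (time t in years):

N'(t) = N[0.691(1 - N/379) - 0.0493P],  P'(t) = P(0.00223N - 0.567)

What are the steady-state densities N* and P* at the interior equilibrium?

From dP/dt = 0 with P > 0: 0.00223N* = 0.567, so N* = 254.
Substitute into dN/dt = 0: 0.691(1 - 254/379) = 0.0493P*.
The bracket is 0.329, giving P* = 0.227/0.0493 = 4.61.

N* ≈ 254, P* ≈ 4.61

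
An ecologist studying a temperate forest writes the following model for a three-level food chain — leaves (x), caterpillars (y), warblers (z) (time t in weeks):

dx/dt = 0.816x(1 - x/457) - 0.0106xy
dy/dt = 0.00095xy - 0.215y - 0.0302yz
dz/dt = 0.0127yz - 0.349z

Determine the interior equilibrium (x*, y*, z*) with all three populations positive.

x* ≈ 294, y* ≈ 27.5, z* ≈ 2.12

From dz/dt = 0: 0.0127y* = 0.349, so y* = 27.5.
From dx/dt = 0: 0.816(1 - x*/457) = 0.0106·27.5, giving x* = 457·(1 - 0.357) = 294.
From dy/dt = 0: 0.00095·294 - 0.215 = 0.0302z*, so z* = 0.0642/0.0302 = 2.12.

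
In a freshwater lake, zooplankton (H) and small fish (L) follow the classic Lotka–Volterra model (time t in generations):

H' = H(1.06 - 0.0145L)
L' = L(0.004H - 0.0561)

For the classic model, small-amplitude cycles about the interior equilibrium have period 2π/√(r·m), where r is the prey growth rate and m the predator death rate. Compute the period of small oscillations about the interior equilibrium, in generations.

T ≈ 25.8 generations

Here r = 1.06 and m = 0.0561, so r·m = 0.0595.
ω = √0.0595 = 0.244 per generation, hence T = 2π/ω ≈ 25.8 generations.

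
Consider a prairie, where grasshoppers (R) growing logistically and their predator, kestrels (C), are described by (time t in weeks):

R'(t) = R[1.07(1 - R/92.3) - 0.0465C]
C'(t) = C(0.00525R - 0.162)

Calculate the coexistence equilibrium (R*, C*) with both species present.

From dC/dt = 0 with C > 0: 0.00525R* = 0.162, so R* = 30.9.
Substitute into dR/dt = 0: 1.07(1 - 30.9/92.3) = 0.0465C*.
The bracket is 0.666, giving C* = 0.712/0.0465 = 15.3.

R* ≈ 30.9, C* ≈ 15.3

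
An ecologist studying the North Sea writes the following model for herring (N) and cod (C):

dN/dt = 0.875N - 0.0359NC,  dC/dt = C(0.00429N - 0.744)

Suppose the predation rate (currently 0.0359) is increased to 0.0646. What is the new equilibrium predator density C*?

C* ≈ 13.5

At the interior fixed point, setting dN/dt = 0 with N > 0 fixes C* = (prey growth rate)/(NC coefficient) — independent of the other coefficients.
With the change, C* = 0.875/0.0646 = 13.5; it falls from 24.4.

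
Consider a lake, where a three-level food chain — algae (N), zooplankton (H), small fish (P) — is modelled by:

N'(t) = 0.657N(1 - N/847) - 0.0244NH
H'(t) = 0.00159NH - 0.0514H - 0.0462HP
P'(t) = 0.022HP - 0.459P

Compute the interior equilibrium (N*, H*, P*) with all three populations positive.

From dP/dt = 0: 0.022H* = 0.459, so H* = 20.9.
From dN/dt = 0: 0.657(1 - N*/847) = 0.0244·20.9, giving N* = 847·(1 - 0.775) = 191.
From dH/dt = 0: 0.00159·191 - 0.0514 = 0.0462P*, so P* = 0.252/0.0462 = 5.45.

N* ≈ 191, H* ≈ 20.9, P* ≈ 5.45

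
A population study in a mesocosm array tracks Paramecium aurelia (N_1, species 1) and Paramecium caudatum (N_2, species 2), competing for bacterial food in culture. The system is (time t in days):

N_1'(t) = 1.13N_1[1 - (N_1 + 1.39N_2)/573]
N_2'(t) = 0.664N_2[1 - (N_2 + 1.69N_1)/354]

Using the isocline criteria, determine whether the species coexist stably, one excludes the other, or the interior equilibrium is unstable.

Compare the nullcline intercepts: K1/α12 = 573/1.39 = 412 > K2 = 354; K2/α21 = 354/1.69 = 209 < K1 = 573.
Since the inequalities point opposite ways, species 1 can invade but species 2 cannot.

species 1 excludes species 2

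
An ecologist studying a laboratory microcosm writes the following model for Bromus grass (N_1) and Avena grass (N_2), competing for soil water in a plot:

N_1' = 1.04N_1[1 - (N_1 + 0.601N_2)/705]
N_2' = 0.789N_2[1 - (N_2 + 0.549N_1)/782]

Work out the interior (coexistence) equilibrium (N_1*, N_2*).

Setting both brackets to zero gives the nullclines N_1 + 0.601N_2 = 705 and 0.549N_1 + N_2 = 782.
Substituting N_2 = 782 - 0.549N_1 into the first: N_1(1 - 0.601·0.549) = 705 - 0.601·782.
So N_1* = 235/0.67 = 351, and then N_2* = 782 - 0.549·351 = 589.

N_1* ≈ 351, N_2* ≈ 589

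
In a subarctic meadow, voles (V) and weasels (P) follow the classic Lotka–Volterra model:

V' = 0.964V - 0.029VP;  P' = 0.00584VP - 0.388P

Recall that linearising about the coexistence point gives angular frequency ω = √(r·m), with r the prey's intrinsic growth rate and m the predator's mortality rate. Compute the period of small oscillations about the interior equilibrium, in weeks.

Here r = 0.964 and m = 0.388, so r·m = 0.374.
ω = √0.374 = 0.612 per week, hence T = 2π/ω ≈ 10.3 weeks.

T ≈ 10.3 weeks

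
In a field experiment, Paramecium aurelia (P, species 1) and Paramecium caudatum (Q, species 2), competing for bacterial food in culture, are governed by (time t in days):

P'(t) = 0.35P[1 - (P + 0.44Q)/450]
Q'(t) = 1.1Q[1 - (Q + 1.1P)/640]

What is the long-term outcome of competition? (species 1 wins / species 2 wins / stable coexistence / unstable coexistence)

stable coexistence

Compare the nullcline intercepts: K1/α12 = 450/0.44 = 1020 > K2 = 640; K2/α21 = 640/1.1 = 582 > K1 = 450.
Since both inequalities hold, each species can invade when rare, so the interior equilibrium is stable.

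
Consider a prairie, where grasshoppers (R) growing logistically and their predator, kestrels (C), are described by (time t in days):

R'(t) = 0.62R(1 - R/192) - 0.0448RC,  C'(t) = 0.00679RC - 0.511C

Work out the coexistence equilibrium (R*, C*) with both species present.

From dC/dt = 0 with C > 0: 0.00679R* = 0.511, so R* = 75.3.
Substitute into dR/dt = 0: 0.62(1 - 75.3/192) = 0.0448C*.
The bracket is 0.608, giving C* = 0.377/0.0448 = 8.41.

R* ≈ 75.3, C* ≈ 8.41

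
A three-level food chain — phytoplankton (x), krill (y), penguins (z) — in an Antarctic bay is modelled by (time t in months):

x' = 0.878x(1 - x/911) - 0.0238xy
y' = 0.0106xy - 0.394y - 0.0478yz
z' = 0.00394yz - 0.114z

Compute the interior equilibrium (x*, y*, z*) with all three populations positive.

x* ≈ 196, y* ≈ 28.9, z* ≈ 35.3

From dz/dt = 0: 0.00394y* = 0.114, so y* = 28.9.
From dx/dt = 0: 0.878(1 - x*/911) = 0.0238·28.9, giving x* = 911·(1 - 0.784) = 196.
From dy/dt = 0: 0.0106·196 - 0.394 = 0.0478z*, so z* = 1.69/0.0478 = 35.3.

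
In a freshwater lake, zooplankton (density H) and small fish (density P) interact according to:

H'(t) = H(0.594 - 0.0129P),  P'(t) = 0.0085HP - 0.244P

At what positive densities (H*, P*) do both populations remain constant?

H* ≈ 28.7, P* ≈ 46

Set dP/dt = 0 with P > 0: 0.0085H - 0.244 = 0, so H* = 0.244/0.0085 = 28.7.
Set dH/dt = 0 with H > 0: 0.594 - 0.0129P = 0, so P* = 0.594/0.0129 = 46.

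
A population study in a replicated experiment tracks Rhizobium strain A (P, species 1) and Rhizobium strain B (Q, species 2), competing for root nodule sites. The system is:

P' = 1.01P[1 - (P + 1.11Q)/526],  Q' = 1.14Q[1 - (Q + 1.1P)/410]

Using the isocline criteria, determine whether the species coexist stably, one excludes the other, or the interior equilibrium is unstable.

Compare the nullcline intercepts: K1/α12 = 526/1.11 = 474 > K2 = 410; K2/α21 = 410/1.1 = 373 < K1 = 526.
Since the inequalities point opposite ways, species 1 can invade but species 2 cannot.

species 1 excludes species 2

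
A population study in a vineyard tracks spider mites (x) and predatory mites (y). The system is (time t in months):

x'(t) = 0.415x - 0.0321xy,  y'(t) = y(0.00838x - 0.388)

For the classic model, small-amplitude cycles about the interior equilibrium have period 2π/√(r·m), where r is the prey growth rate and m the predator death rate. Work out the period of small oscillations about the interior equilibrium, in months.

T ≈ 15.7 months

Here r = 0.415 and m = 0.388, so r·m = 0.161.
ω = √0.161 = 0.401 per month, hence T = 2π/ω ≈ 15.7 months.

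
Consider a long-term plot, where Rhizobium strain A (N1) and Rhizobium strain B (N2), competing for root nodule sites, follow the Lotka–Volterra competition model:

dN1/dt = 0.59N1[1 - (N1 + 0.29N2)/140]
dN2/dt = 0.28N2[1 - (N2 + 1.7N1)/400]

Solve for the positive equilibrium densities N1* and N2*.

Setting both brackets to zero gives the nullclines N1 + 0.29N2 = 140 and 1.7N1 + N2 = 400.
Substituting N2 = 400 - 1.7N1 into the first: N1(1 - 0.29·1.7) = 140 - 0.29·400.
So N1* = 24/0.507 = 47.3, and then N2* = 400 - 1.7·47.3 = 320.

N1* ≈ 47.3, N2* ≈ 320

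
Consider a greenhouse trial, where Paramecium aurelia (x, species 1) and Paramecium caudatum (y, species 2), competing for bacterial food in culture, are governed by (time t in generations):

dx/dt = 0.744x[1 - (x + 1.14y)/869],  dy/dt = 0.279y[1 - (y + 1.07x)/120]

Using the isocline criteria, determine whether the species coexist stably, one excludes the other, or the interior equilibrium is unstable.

species 1 excludes species 2

Compare the nullcline intercepts: K1/α12 = 869/1.14 = 762 > K2 = 120; K2/α21 = 120/1.07 = 112 < K1 = 869.
Since the inequalities point opposite ways, species 1 can invade but species 2 cannot.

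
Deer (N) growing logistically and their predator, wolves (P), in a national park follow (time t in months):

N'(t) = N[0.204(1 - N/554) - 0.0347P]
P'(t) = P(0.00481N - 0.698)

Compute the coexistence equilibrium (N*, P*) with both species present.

From dP/dt = 0 with P > 0: 0.00481N* = 0.698, so N* = 145.
Substitute into dN/dt = 0: 0.204(1 - 145/554) = 0.0347P*.
The bracket is 0.738, giving P* = 0.151/0.0347 = 4.34.

N* ≈ 145, P* ≈ 4.34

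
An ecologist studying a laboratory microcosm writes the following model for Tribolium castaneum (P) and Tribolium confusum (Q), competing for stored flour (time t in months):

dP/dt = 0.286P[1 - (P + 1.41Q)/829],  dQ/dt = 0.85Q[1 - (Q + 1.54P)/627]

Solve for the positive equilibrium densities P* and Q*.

Setting both brackets to zero gives the nullclines P + 1.41Q = 829 and 1.54P + Q = 627.
Substituting Q = 627 - 1.54P into the first: P(1 - 1.41·1.54) = 829 - 1.41·627.
So P* = -55.1/-1.17 = 47, and then Q* = 627 - 1.54·47 = 555.

P* ≈ 47, Q* ≈ 555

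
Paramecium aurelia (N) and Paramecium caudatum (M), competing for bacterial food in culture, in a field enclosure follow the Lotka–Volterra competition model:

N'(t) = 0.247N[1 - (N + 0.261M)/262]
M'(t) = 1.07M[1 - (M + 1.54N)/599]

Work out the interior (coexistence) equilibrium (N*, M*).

N* ≈ 177, M* ≈ 327

Setting both brackets to zero gives the nullclines N + 0.261M = 262 and 1.54N + M = 599.
Substituting M = 599 - 1.54N into the first: N(1 - 0.261·1.54) = 262 - 0.261·599.
So N* = 106/0.598 = 177, and then M* = 599 - 1.54·177 = 327.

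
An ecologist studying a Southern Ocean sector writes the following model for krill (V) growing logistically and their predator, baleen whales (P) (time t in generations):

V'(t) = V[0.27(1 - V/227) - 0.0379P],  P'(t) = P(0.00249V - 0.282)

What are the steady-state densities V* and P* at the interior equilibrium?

V* ≈ 113, P* ≈ 3.57

From dP/dt = 0 with P > 0: 0.00249V* = 0.282, so V* = 113.
Substitute into dV/dt = 0: 0.27(1 - 113/227) = 0.0379P*.
The bracket is 0.501, giving P* = 0.135/0.0379 = 3.57.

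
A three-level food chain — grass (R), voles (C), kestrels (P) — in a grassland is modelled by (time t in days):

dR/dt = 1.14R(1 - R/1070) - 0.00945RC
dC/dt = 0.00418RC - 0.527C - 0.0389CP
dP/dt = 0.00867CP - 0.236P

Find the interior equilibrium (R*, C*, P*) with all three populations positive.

R* ≈ 829, C* ≈ 27.2, P* ≈ 75.5

From dP/dt = 0: 0.00867C* = 0.236, so C* = 27.2.
From dR/dt = 0: 1.14(1 - R*/1070) = 0.00945·27.2, giving R* = 1070·(1 - 0.226) = 829.
From dC/dt = 0: 0.00418·829 - 0.527 = 0.0389P*, so P* = 2.94/0.0389 = 75.5.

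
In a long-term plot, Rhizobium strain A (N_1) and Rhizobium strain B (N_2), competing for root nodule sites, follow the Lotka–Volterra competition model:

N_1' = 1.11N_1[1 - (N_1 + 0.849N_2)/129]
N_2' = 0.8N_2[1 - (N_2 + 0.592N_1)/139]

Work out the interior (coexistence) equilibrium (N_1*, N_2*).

Setting both brackets to zero gives the nullclines N_1 + 0.849N_2 = 129 and 0.592N_1 + N_2 = 139.
Substituting N_2 = 139 - 0.592N_1 into the first: N_1(1 - 0.849·0.592) = 129 - 0.849·139.
So N_1* = 11/0.497 = 22.1, and then N_2* = 139 - 0.592·22.1 = 126.

N_1* ≈ 22.1, N_2* ≈ 126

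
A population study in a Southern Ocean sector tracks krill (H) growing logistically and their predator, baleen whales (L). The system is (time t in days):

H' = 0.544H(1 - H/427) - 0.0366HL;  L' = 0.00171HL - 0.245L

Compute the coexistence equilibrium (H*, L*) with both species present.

H* ≈ 143, L* ≈ 9.88

From dL/dt = 0 with L > 0: 0.00171H* = 0.245, so H* = 143.
Substitute into dH/dt = 0: 0.544(1 - 143/427) = 0.0366L*.
The bracket is 0.664, giving L* = 0.361/0.0366 = 9.88.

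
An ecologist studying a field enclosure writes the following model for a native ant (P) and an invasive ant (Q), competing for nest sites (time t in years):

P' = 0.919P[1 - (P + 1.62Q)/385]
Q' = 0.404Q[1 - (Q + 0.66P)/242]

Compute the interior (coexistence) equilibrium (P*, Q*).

Setting both brackets to zero gives the nullclines P + 1.62Q = 385 and 0.66P + Q = 242.
Substituting Q = 242 - 0.66P into the first: P(1 - 1.62·0.66) = 385 - 1.62·242.
So P* = -7.04/-0.0692 = 102, and then Q* = 242 - 0.66·102 = 175.

P* ≈ 102, Q* ≈ 175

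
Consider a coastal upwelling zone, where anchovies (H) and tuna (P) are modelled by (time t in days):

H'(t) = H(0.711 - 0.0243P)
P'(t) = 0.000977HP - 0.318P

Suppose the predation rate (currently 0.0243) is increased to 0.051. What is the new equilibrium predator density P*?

At the interior fixed point, setting dH/dt = 0 with H > 0 fixes P* = (prey growth rate)/(HP coefficient) — independent of the other coefficients.
With the change, P* = 0.711/0.051 = 13.9; it falls from 29.3.

P* ≈ 13.9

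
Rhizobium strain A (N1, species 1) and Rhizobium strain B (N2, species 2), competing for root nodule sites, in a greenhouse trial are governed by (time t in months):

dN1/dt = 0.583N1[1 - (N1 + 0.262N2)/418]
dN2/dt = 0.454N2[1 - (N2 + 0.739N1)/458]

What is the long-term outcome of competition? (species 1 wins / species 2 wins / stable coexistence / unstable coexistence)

Compare the nullcline intercepts: K1/α12 = 418/0.262 = 1600 > K2 = 458; K2/α21 = 458/0.739 = 620 > K1 = 418.
Since both inequalities hold, each species can invade when rare, so the interior equilibrium is stable.

stable coexistence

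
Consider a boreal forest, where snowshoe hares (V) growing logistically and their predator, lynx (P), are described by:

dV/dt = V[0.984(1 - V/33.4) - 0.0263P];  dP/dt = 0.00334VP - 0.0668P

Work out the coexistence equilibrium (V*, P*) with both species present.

From dP/dt = 0 with P > 0: 0.00334V* = 0.0668, so V* = 20.
Substitute into dV/dt = 0: 0.984(1 - 20/33.4) = 0.0263P*.
The bracket is 0.401, giving P* = 0.395/0.0263 = 15.

V* ≈ 20, P* ≈ 15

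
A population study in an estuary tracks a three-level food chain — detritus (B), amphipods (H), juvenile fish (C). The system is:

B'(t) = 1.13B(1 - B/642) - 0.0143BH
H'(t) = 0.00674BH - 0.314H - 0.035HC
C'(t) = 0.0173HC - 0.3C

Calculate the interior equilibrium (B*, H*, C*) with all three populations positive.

From dC/dt = 0: 0.0173H* = 0.3, so H* = 17.3.
From dB/dt = 0: 1.13(1 - B*/642) = 0.0143·17.3, giving B* = 642·(1 - 0.219) = 501.
From dH/dt = 0: 0.00674·501 - 0.314 = 0.035C*, so C* = 3.06/0.035 = 87.5.

B* ≈ 501, H* ≈ 17.3, C* ≈ 87.5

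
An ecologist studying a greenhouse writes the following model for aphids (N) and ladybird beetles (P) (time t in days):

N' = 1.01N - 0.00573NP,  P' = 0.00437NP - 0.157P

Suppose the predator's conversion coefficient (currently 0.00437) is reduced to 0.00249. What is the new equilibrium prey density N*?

N* ≈ 63.1

At the interior fixed point, setting dP/dt = 0 with P > 0 fixes N* = (predator death rate)/(NP coefficient) — independent of the other coefficients.
With the change, N* = 0.157/0.00249 = 63.1; it rises from 35.9.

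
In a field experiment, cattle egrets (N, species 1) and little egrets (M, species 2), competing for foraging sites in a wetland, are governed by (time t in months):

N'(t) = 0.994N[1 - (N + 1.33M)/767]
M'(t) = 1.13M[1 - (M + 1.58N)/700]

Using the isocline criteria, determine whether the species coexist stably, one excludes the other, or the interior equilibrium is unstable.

Compare the nullcline intercepts: K1/α12 = 767/1.33 = 577 < K2 = 700; K2/α21 = 700/1.58 = 443 < K1 = 767.
Since both are reversed, neither can invade when rare; the interior point is a saddle.

unstable coexistence (outcome depends on initial conditions)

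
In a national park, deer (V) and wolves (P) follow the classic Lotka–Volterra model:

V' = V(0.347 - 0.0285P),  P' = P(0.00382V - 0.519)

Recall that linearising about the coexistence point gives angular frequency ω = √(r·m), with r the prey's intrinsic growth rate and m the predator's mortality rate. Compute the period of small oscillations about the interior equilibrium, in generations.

Here r = 0.347 and m = 0.519, so r·m = 0.18.
ω = √0.18 = 0.424 per generation, hence T = 2π/ω ≈ 14.8 generations.

T ≈ 14.8 generations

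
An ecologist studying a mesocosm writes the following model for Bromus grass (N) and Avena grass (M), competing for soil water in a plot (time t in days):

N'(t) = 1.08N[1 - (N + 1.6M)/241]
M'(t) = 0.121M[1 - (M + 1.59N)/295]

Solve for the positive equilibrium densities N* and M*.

N* ≈ 150, M* ≈ 57.1

Setting both brackets to zero gives the nullclines N + 1.6M = 241 and 1.59N + M = 295.
Substituting M = 295 - 1.59N into the first: N(1 - 1.6·1.59) = 241 - 1.6·295.
So N* = -231/-1.54 = 150, and then M* = 295 - 1.59·150 = 57.1.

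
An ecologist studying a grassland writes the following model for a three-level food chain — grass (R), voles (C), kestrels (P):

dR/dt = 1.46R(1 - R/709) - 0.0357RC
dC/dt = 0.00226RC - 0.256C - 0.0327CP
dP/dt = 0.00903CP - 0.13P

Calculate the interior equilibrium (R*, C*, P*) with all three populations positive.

From dP/dt = 0: 0.00903C* = 0.13, so C* = 14.4.
From dR/dt = 0: 1.46(1 - R*/709) = 0.0357·14.4, giving R* = 709·(1 - 0.352) = 459.
From dC/dt = 0: 0.00226·459 - 0.256 = 0.0327P*, so P* = 0.782/0.0327 = 23.9.

R* ≈ 459, C* ≈ 14.4, P* ≈ 23.9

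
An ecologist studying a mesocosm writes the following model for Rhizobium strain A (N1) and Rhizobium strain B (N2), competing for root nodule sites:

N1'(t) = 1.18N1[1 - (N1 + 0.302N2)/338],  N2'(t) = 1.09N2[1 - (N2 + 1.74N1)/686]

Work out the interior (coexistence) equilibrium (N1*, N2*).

Setting both brackets to zero gives the nullclines N1 + 0.302N2 = 338 and 1.74N1 + N2 = 686.
Substituting N2 = 686 - 1.74N1 into the first: N1(1 - 0.302·1.74) = 338 - 0.302·686.
So N1* = 131/0.475 = 276, and then N2* = 686 - 1.74·276 = 206.

N1* ≈ 276, N2* ≈ 206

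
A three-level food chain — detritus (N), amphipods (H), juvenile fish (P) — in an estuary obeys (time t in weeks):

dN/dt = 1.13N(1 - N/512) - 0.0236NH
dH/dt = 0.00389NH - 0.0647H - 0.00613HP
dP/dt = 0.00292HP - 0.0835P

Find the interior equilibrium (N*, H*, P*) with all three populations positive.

From dP/dt = 0: 0.00292H* = 0.0835, so H* = 28.6.
From dN/dt = 0: 1.13(1 - N*/512) = 0.0236·28.6, giving N* = 512·(1 - 0.597) = 206.
From dH/dt = 0: 0.00389·206 - 0.0647 = 0.00613P*, so P* = 0.738/0.00613 = 120.

N* ≈ 206, H* ≈ 28.6, P* ≈ 120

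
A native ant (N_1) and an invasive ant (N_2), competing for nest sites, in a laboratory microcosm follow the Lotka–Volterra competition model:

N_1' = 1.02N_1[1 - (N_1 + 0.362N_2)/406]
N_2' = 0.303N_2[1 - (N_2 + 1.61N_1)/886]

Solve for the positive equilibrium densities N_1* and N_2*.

Setting both brackets to zero gives the nullclines N_1 + 0.362N_2 = 406 and 1.61N_1 + N_2 = 886.
Substituting N_2 = 886 - 1.61N_1 into the first: N_1(1 - 0.362·1.61) = 406 - 0.362·886.
So N_1* = 85.3/0.417 = 204, and then N_2* = 886 - 1.61·204 = 557.

N_1* ≈ 204, N_2* ≈ 557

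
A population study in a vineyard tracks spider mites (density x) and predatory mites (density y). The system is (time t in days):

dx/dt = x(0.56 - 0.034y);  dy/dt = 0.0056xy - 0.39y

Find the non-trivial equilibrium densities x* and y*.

x* ≈ 69.6, y* ≈ 16.5

Set dy/dt = 0 with y > 0: 0.0056x - 0.39 = 0, so x* = 0.39/0.0056 = 69.6.
Set dx/dt = 0 with x > 0: 0.56 - 0.034y = 0, so y* = 0.56/0.034 = 16.5.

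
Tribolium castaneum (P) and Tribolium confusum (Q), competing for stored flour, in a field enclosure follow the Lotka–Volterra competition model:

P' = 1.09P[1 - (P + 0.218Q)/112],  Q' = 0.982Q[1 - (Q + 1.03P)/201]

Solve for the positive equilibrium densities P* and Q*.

Setting both brackets to zero gives the nullclines P + 0.218Q = 112 and 1.03P + Q = 201.
Substituting Q = 201 - 1.03P into the first: P(1 - 0.218·1.03) = 112 - 0.218·201.
So P* = 68.2/0.775 = 87.9, and then Q* = 201 - 1.03·87.9 = 110.

P* ≈ 87.9, Q* ≈ 110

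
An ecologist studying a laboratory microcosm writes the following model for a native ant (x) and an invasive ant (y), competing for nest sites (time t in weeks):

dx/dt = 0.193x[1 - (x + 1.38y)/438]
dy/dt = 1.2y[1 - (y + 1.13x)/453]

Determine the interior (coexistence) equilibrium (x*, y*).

Setting both brackets to zero gives the nullclines x + 1.38y = 438 and 1.13x + y = 453.
Substituting y = 453 - 1.13x into the first: x(1 - 1.38·1.13) = 438 - 1.38·453.
So x* = -187/-0.559 = 335, and then y* = 453 - 1.13·335 = 75.

x* ≈ 335, y* ≈ 75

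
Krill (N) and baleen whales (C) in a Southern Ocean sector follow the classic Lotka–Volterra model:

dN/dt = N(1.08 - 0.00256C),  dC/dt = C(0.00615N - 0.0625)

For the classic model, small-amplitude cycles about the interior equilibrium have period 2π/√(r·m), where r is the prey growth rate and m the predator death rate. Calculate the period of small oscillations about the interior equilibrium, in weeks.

Here r = 1.08 and m = 0.0625, so r·m = 0.0675.
ω = √0.0675 = 0.26 per week, hence T = 2π/ω ≈ 24.2 weeks.

T ≈ 24.2 weeks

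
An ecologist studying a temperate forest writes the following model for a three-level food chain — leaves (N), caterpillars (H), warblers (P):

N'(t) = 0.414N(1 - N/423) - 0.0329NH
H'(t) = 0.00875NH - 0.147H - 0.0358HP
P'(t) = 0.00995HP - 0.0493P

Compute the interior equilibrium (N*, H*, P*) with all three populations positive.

N* ≈ 256, H* ≈ 4.95, P* ≈ 58.6

From dP/dt = 0: 0.00995H* = 0.0493, so H* = 4.95.
From dN/dt = 0: 0.414(1 - N*/423) = 0.0329·4.95, giving N* = 423·(1 - 0.394) = 256.
From dH/dt = 0: 0.00875·256 - 0.147 = 0.0358P*, so P* = 2.1/0.0358 = 58.6.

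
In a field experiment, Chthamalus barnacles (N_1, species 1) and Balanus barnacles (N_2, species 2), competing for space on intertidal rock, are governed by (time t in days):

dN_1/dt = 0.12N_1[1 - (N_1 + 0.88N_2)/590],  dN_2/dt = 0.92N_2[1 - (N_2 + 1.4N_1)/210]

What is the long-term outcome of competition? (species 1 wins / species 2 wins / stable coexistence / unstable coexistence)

species 1 excludes species 2

Compare the nullcline intercepts: K1/α12 = 590/0.88 = 670 > K2 = 210; K2/α21 = 210/1.4 = 150 < K1 = 590.
Since the inequalities point opposite ways, species 1 can invade but species 2 cannot.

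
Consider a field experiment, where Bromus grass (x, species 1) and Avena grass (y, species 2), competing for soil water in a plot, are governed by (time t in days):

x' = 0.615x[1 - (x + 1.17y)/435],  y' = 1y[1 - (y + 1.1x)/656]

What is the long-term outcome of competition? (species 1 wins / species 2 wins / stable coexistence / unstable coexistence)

species 2 excludes species 1

Compare the nullcline intercepts: K1/α12 = 435/1.17 = 372 < K2 = 656; K2/α21 = 656/1.1 = 596 > K1 = 435.
Since the inequalities point opposite ways, species 2 can invade but species 1 cannot.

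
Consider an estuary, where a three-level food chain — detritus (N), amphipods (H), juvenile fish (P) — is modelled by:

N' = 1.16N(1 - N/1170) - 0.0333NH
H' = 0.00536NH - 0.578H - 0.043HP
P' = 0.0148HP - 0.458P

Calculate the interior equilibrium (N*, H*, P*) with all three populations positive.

From dP/dt = 0: 0.0148H* = 0.458, so H* = 30.9.
From dN/dt = 0: 1.16(1 - N*/1170) = 0.0333·30.9, giving N* = 1170·(1 - 0.888) = 131.
From dH/dt = 0: 0.00536·131 - 0.578 = 0.043P*, so P* = 0.122/0.043 = 2.84.

N* ≈ 131, H* ≈ 30.9, P* ≈ 2.84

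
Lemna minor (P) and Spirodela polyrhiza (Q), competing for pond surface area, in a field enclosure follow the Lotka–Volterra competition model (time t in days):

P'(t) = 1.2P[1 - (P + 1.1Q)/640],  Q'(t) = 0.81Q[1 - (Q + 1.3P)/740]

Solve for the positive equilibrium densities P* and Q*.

P* ≈ 405, Q* ≈ 214

Setting both brackets to zero gives the nullclines P + 1.1Q = 640 and 1.3P + Q = 740.
Substituting Q = 740 - 1.3P into the first: P(1 - 1.1·1.3) = 640 - 1.1·740.
So P* = -174/-0.43 = 405, and then Q* = 740 - 1.3·405 = 214.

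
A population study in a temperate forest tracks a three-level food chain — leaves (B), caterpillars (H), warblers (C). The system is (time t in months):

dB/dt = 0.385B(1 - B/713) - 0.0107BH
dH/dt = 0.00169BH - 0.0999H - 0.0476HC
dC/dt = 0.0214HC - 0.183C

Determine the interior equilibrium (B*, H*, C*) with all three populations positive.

From dC/dt = 0: 0.0214H* = 0.183, so H* = 8.55.
From dB/dt = 0: 0.385(1 - B*/713) = 0.0107·8.55, giving B* = 713·(1 - 0.238) = 544.
From dH/dt = 0: 0.00169·544 - 0.0999 = 0.0476C*, so C* = 0.819/0.0476 = 17.2.

B* ≈ 544, H* ≈ 8.55, C* ≈ 17.2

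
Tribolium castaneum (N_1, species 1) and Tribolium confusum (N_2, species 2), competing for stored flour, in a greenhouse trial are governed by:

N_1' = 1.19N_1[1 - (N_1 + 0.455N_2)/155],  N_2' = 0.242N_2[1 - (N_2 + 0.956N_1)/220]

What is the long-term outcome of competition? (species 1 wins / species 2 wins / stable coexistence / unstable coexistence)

stable coexistence

Compare the nullcline intercepts: K1/α12 = 155/0.455 = 341 > K2 = 220; K2/α21 = 220/0.956 = 230 > K1 = 155.
Since both inequalities hold, each species can invade when rare, so the interior equilibrium is stable.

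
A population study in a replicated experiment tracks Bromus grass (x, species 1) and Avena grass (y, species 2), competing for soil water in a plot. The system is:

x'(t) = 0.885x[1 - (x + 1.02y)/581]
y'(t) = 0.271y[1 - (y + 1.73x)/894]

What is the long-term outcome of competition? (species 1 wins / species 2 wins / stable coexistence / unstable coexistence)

unstable coexistence (outcome depends on initial conditions)

Compare the nullcline intercepts: K1/α12 = 581/1.02 = 570 < K2 = 894; K2/α21 = 894/1.73 = 517 < K1 = 581.
Since both are reversed, neither can invade when rare; the interior point is a saddle.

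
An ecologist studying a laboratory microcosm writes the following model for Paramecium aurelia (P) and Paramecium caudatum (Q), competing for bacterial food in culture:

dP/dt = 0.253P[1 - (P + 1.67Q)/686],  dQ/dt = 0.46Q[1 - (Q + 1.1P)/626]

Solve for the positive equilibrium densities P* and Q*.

P* ≈ 429, Q* ≈ 154

Setting both brackets to zero gives the nullclines P + 1.67Q = 686 and 1.1P + Q = 626.
Substituting Q = 626 - 1.1P into the first: P(1 - 1.67·1.1) = 686 - 1.67·626.
So P* = -359/-0.837 = 429, and then Q* = 626 - 1.1·429 = 154.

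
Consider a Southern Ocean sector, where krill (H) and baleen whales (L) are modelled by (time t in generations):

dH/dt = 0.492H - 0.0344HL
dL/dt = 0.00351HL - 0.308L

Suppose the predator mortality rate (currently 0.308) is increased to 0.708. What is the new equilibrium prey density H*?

At the interior fixed point, setting dL/dt = 0 with L > 0 fixes H* = (predator death rate)/(HL coefficient) — independent of the other coefficients.
With the change, H* = 0.708/0.00351 = 202; it rises from 87.7.

H* ≈ 202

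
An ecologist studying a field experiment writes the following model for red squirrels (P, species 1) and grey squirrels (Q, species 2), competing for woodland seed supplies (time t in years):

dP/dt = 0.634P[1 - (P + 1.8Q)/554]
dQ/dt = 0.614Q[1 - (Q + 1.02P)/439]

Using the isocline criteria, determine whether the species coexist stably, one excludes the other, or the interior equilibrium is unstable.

Compare the nullcline intercepts: K1/α12 = 554/1.8 = 308 < K2 = 439; K2/α21 = 439/1.02 = 430 < K1 = 554.
Since both are reversed, neither can invade when rare; the interior point is a saddle.

unstable coexistence (outcome depends on initial conditions)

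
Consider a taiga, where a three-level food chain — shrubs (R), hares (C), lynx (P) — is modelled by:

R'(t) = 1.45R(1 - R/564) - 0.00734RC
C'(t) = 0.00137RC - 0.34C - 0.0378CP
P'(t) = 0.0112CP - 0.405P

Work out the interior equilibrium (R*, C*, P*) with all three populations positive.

From dP/dt = 0: 0.0112C* = 0.405, so C* = 36.2.
From dR/dt = 0: 1.45(1 - R*/564) = 0.00734·36.2, giving R* = 564·(1 - 0.183) = 461.
From dC/dt = 0: 0.00137·461 - 0.34 = 0.0378P*, so P* = 0.291/0.0378 = 7.7.

R* ≈ 461, C* ≈ 36.2, P* ≈ 7.7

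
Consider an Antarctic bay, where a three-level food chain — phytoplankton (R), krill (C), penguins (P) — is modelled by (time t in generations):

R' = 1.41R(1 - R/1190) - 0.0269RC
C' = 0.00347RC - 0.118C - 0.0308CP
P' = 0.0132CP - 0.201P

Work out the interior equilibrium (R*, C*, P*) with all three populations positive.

R* ≈ 844, C* ≈ 15.2, P* ≈ 91.3

From dP/dt = 0: 0.0132C* = 0.201, so C* = 15.2.
From dR/dt = 0: 1.41(1 - R*/1190) = 0.0269·15.2, giving R* = 1190·(1 - 0.291) = 844.
From dC/dt = 0: 0.00347·844 - 0.118 = 0.0308P*, so P* = 2.81/0.0308 = 91.3.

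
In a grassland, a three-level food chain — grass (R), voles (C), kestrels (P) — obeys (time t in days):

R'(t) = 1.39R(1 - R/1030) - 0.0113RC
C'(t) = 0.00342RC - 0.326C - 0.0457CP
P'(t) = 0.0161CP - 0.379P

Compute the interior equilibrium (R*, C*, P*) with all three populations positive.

From dP/dt = 0: 0.0161C* = 0.379, so C* = 23.5.
From dR/dt = 0: 1.39(1 - R*/1030) = 0.0113·23.5, giving R* = 1030·(1 - 0.191) = 833.
From dC/dt = 0: 0.00342·833 - 0.326 = 0.0457P*, so P* = 2.52/0.0457 = 55.2.

R* ≈ 833, C* ≈ 23.5, P* ≈ 55.2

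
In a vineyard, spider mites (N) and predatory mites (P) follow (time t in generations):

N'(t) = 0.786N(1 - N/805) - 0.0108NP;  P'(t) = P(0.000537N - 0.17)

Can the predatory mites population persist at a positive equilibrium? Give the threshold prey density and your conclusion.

The predator equation gives dP/dt > 0 only when N > 0.17/0.000537 = 317.
Without the predator, N → K = 805. Since 805 > 317, the predator can invade and persist.

Threshold N = 317; K > 317, so yes, the predator persists.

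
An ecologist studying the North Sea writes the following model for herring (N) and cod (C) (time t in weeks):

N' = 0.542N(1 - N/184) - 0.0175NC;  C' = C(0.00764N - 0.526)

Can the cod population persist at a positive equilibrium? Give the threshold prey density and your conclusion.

Threshold N = 68.8; K > 68.8, so yes, the predator persists.

The predator equation gives dC/dt > 0 only when N > 0.526/0.00764 = 68.8.
Without the predator, N → K = 184. Since 184 > 68.8, the predator can invade and persist.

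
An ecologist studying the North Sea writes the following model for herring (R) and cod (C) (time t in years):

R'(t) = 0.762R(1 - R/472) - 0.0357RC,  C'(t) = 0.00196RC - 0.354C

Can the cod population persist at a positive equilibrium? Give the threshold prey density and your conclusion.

Threshold R = 181; K > 181, so yes, the predator persists.

The predator equation gives dC/dt > 0 only when R > 0.354/0.00196 = 181.
Without the predator, R → K = 472. Since 472 > 181, the predator can invade and persist.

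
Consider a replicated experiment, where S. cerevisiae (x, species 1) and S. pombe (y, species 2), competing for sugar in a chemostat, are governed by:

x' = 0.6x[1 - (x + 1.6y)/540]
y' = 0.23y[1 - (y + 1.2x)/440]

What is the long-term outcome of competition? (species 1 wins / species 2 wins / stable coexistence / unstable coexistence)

unstable coexistence (outcome depends on initial conditions)

Compare the nullcline intercepts: K1/α12 = 540/1.6 = 338 < K2 = 440; K2/α21 = 440/1.2 = 367 < K1 = 540.
Since both are reversed, neither can invade when rare; the interior point is a saddle.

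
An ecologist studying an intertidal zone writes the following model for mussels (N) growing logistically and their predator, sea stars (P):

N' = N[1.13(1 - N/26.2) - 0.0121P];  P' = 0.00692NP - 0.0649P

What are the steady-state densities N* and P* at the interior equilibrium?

From dP/dt = 0 with P > 0: 0.00692N* = 0.0649, so N* = 9.38.
Substitute into dN/dt = 0: 1.13(1 - 9.38/26.2) = 0.0121P*.
The bracket is 0.642, giving P* = 0.726/0.0121 = 60.

N* ≈ 9.38, P* ≈ 60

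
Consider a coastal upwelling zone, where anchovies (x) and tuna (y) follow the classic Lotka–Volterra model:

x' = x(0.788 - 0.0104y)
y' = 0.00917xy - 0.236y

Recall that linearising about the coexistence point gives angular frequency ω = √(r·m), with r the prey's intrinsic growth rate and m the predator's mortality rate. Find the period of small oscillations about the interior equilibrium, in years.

T ≈ 14.6 years

Here r = 0.788 and m = 0.236, so r·m = 0.186.
ω = √0.186 = 0.431 per year, hence T = 2π/ω ≈ 14.6 years.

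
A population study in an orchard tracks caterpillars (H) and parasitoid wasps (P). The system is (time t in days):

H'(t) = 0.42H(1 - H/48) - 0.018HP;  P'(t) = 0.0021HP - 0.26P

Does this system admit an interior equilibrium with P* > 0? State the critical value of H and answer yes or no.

The predator equation gives dP/dt > 0 only when H > 0.26/0.0021 = 124.
Without the predator, H → K = 48. Since 48 < 124, the predator cannot invade.

Threshold H = 124; K < 124, so no, the predator goes extinct.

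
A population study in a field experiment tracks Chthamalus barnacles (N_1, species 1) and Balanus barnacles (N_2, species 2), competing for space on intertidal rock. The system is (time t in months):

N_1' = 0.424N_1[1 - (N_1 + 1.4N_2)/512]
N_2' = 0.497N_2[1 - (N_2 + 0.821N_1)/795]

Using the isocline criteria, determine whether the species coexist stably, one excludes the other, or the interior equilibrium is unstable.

Compare the nullcline intercepts: K1/α12 = 512/1.4 = 366 < K2 = 795; K2/α21 = 795/0.821 = 968 > K1 = 512.
Since the inequalities point opposite ways, species 2 can invade but species 1 cannot.

species 2 excludes species 1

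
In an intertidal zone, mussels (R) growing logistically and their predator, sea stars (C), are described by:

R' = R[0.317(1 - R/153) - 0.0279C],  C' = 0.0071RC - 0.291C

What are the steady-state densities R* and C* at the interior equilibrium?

From dC/dt = 0 with C > 0: 0.0071R* = 0.291, so R* = 41.
Substitute into dR/dt = 0: 0.317(1 - 41/153) = 0.0279C*.
The bracket is 0.732, giving C* = 0.232/0.0279 = 8.32.

R* ≈ 41, C* ≈ 8.32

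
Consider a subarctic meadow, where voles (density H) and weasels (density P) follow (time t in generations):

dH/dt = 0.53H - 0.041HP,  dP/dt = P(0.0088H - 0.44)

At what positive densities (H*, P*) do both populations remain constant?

Set dP/dt = 0 with P > 0: 0.0088H - 0.44 = 0, so H* = 0.44/0.0088 = 50.
Set dH/dt = 0 with H > 0: 0.53 - 0.041P = 0, so P* = 0.53/0.041 = 12.9.

H* ≈ 50, P* ≈ 12.9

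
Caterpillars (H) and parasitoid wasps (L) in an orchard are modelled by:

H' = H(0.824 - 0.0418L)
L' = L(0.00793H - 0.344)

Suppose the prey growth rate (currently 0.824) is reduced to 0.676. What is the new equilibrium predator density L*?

L* ≈ 16.2

At the interior fixed point, setting dH/dt = 0 with H > 0 fixes L* = (prey growth rate)/(HL coefficient) — independent of the other coefficients.
With the change, L* = 0.676/0.0418 = 16.2; it falls from 19.7.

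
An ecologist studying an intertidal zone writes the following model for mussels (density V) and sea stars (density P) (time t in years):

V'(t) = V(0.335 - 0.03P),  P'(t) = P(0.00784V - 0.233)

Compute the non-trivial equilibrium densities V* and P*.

V* ≈ 29.7, P* ≈ 11.2

Set dP/dt = 0 with P > 0: 0.00784V - 0.233 = 0, so V* = 0.233/0.00784 = 29.7.
Set dV/dt = 0 with V > 0: 0.335 - 0.03P = 0, so P* = 0.335/0.03 = 11.2.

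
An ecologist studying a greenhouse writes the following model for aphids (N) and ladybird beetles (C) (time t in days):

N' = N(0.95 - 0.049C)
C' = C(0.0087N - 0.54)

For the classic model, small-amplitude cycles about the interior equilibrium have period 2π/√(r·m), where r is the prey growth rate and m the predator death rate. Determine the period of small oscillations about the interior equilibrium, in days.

T ≈ 8.77 days

Here r = 0.95 and m = 0.54, so r·m = 0.513.
ω = √0.513 = 0.716 per day, hence T = 2π/ω ≈ 8.77 days.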